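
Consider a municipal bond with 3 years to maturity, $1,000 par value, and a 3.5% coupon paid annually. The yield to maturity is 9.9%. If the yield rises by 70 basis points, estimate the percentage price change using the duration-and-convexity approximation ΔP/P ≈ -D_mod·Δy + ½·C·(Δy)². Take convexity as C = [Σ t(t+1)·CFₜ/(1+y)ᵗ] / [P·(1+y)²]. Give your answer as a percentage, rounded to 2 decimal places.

-1.82%

With y = 0.099:
  t   CF        PV=CF/(1+0.099)^t    t·PV        t(t+1)·PV
  1        35.00        31.8471        31.8471          63.6943
  2        35.00        28.9783        57.9566         173.8697
  3     1,035.00       779.7354     2,339.2063       9,356.8252
  Σ                    840.5609     2,429.0100       9,594.3892
P = 840.5609; D_Mac = 2.88975 yrs; D_mod = 2.62944 yrs; C = 9.45046.
Duration effect: -2.62944 × (+0.007) = -0.018406
Convexity effect: 0.5 × 9.45046 × (0.007)² = +0.0002315
ΔP/P ≈ -0.018406 + 0.0002315 = -0.018175 = -1.8175%.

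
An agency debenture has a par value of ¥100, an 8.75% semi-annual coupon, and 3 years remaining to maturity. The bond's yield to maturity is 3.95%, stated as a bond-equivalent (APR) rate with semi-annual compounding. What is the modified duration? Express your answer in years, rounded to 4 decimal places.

Periodic yield y = 0.01975. First find Macaulay duration:
  t   CF        PV=CF/(1+0.01975)^t    t·PV
  1        4.375         4.2903         4.2903
  2        4.375         4.2072         8.4144
  3        4.375         4.1257        12.3771
  4        4.375         4.0458        16.1832
  5        4.375         3.9674        19.8372
  6      104.375        92.8184       556.9106
  Σ                    113.4548       618.0126
P = 113.4548; Macaulay duration = 618.0126 / 113.4548 = 5.44721 half-year periods = 2.72361 years.
Modified duration = D_Mac / (1 + y) = 2.72361 / 1.01975 = 2.67086 years.

2.6709 years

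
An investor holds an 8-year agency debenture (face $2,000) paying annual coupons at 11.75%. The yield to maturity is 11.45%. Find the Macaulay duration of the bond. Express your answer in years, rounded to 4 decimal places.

5.6189 years

Periodic yield y = 0.1145. Discount each cash flow and weight by its year:
  t   CF        PV=CF/(1+0.1145)^t    t·PV
  1       235.00       210.8569       210.8569
  2       235.00       189.1942       378.3883
  3       235.00       169.7570       509.2709
  4       235.00       152.3167       609.2669
  5       235.00       136.6682       683.3410
  6       235.00       122.6274       735.7642
  7       235.00       110.0290       770.2033
  8     2,235.00       938.9381     7,511.5045
  Σ                  2,030.3874    11,408.5961
Price P = Σ PV = 2,030.3874.
Macaulay duration = Σ(t·PV) / P = 11,408.5961 / 2,030.3874 = 5.61893 years.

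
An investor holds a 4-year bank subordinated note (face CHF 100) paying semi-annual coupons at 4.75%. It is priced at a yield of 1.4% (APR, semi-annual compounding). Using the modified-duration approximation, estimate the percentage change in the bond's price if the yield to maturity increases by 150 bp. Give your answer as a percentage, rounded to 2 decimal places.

Periodic yield y = 0.007. Modified duration first:
  t   CF        PV=CF/(1+0.007)^t    t·PV
  1        2.375         2.3585         2.3585
  2        2.375         2.3421         4.6842
  3        2.375         2.3258         6.9774
  4        2.375         2.3096         9.2386
  5        2.375         2.2936        11.4680
  6        2.375         2.2776        13.6659
  7        2.375         2.2618        15.8327
  8      102.375        96.8185       774.5476
  Σ                    112.9876       838.7729
P = 112.9876; D_Mac = 7.42359 half-year periods = 3.71179 yrs; D_mod = 3.71179/(1+0.007) = 3.68599 yrs.
ΔP/P ≈ -D_mod · Δy = -3.68599 × (+0.015) = -0.055290 = -5.5290%.

-5.53%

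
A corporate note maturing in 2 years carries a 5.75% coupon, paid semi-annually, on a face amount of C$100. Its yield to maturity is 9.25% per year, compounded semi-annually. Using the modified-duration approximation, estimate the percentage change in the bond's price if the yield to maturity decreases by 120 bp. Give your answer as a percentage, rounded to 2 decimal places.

+2.20%

Periodic yield y = 0.04625. Modified duration first:
  t   CF        PV=CF/(1+0.04625)^t    t·PV
  1        2.875         2.7479         2.7479
  2        2.875         2.6264         5.2529
  3        2.875         2.5103         7.5310
  4      102.875        85.8555       343.4219
  Σ                     93.7401       358.9537
P = 93.7401; D_Mac = 3.82924 half-year periods = 1.91462 yrs; D_mod = 1.91462/(1+0.04625) = 1.82998 yrs.
ΔP/P ≈ -D_mod · Δy = -1.82998 × (-0.012) = +0.021960 = +2.1960%.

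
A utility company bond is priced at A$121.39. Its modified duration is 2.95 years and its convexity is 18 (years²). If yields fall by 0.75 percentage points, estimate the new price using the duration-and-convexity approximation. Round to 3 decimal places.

A$124.137

Duration effect: -D_mod·Δy = -2.95 × (-0.0075) = +0.022125
Convexity effect: ½·C·(Δy)² = 0.5 × 18 × (-0.0075)² = +0.00050625
ΔP/P ≈ +0.022125 + 0.00050625 = +0.02263125
New price ≈ 121.39 × (1 + 0.02263125) = 124.1372074375.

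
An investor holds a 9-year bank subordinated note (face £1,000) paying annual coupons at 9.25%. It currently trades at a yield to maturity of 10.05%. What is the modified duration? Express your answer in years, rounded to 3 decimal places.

5.833 years

Periodic yield y = 0.1005. First find Macaulay duration:
  t   CF        PV=CF/(1+0.1005)^t    t·PV
  1        92.50        84.0527        84.0527
  2        92.50        76.3768       152.7537
  3        92.50        69.4019       208.2058
  4        92.50        63.0640       252.2560
  5        92.50        57.3049       286.5243
  6        92.50        52.0717       312.4300
  7        92.50        47.3164       331.2146
  8        92.50        42.9953       343.9627
  9     1,092.50       461.4355     4,152.9197
  Σ                    954.0192     6,124.3195
P = 954.0192; Macaulay duration = 6,124.3195 / 954.0192 = 6.41949 years.
Modified duration = D_Mac / (1 + y) = 6.41949 / 1.1005 = 5.83325 years.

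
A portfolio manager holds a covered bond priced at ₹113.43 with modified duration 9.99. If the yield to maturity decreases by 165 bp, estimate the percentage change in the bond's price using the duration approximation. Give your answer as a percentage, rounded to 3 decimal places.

+16.484%

Duration approximation: ΔP/P ≈ -D_mod · Δy = -9.99 × (-0.0165) = +0.164835.
As a percentage: +16.4835%.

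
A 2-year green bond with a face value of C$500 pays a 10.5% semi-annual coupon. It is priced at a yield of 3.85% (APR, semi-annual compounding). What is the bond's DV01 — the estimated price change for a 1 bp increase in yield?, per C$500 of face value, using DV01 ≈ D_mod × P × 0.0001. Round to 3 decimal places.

C$0.103

Periodic yield y = 0.01925.
  t   CF        PV=CF/(1+0.01925)^t    t·PV
  1        26.25        25.7542        25.7542
  2        26.25        25.2678        50.5357
  3        26.25        24.7906        74.3718
  4       526.25       487.6062     1,950.4248
  Σ                    563.4189     2,101.0865
P = 563.4189; D_Mac = 3.72917 half-year periods = 1.86459 yrs; D_mod = 1.82937 yrs.
DV01 ≈ 1.82937 × 563.4189 × 0.0001 = 0.103070.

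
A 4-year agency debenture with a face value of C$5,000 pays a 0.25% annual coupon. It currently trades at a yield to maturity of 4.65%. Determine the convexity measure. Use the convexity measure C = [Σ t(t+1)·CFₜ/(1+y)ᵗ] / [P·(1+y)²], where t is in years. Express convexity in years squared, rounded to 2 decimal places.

With y = 0.0465:
  t   CF        PV=CF/(1+0.0465)^t    t·PV        t(t+1)·PV
  1        12.50        11.9446        11.9446          23.8892
  2        12.50        11.4138        22.8277          68.4830
  3        12.50        10.9067        32.7200         130.8801
  4     5,012.50     4,179.2414    16,716.9655      83,584.8275
  Σ                  4,213.5065    16,784.4578      83,808.0798
P = 4,213.5065.
Convexity = Σ t(t+1)·PV / [P·(1+y)²] = 83,808.0798 / (4,213.5065 × 1.095162) = 18.16200.

18.16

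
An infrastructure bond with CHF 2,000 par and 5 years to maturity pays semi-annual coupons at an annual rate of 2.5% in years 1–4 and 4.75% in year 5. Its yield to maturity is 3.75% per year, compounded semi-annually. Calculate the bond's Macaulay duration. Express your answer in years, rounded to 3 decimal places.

4.722 years

Periodic yield y = 0.01875. Discount each cash flow and weight by its period:
  t   CF        PV=CF/(1+0.01875)^t    t·PV
  1        25.00        24.5399        24.5399
  2        25.00        24.0882        48.1764
  3        25.00        23.6449        70.9346
  4        25.00        23.2097        92.8388
  5        25.00        22.7825       113.9126
  6        25.00        22.3632       134.1793
  7        25.00        21.9516       153.6614
  8        25.00        21.5476       172.3809
  9        47.50        40.1869       361.6825
  10    2,047.50     1,700.3867    17,003.8667
  Σ                  1,924.7013    18,176.1732
Price P = Σ PV = 1,924.7013.
Macaulay duration = Σ(t·PV) / P = 18,176.1732 / 1,924.7013 = 9.44363 half-year periods.
In years: 9.44363 / 2 = 4.72182 years.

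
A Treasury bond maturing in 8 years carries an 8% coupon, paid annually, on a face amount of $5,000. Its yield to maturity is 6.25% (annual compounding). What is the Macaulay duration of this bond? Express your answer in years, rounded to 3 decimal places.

Periodic yield y = 0.0625. Discount each cash flow and weight by its year:
  t   CF        PV=CF/(1+0.0625)^t    t·PV
  1       400.00       376.4706       376.4706
  2       400.00       354.3253       708.6505
  3       400.00       333.4826     1,000.4478
  4       400.00       313.8660     1,255.4639
  5       400.00       295.4033     1,477.0163
  6       400.00       278.0266     1,668.1596
  7       400.00       261.6721     1,831.7047
  8     5,400.00     3,324.7749    26,598.1994
  Σ                  5,538.0213    34,916.1129
Price P = Σ PV = 5,538.0213.
Macaulay duration = Σ(t·PV) / P = 34,916.1129 / 5,538.0213 = 6.30480 years.

6.305 years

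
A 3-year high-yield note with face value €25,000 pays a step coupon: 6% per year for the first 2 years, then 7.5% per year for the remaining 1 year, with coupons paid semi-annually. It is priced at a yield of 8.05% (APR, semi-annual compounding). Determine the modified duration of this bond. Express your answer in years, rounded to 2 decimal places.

Periodic yield y = 0.04025. First find Macaulay duration:
  t   CF        PV=CF/(1+0.04025)^t    t·PV
  1       750.00       720.9805       720.9805
  2       750.00       693.0839     1,386.1678
  3       750.00       666.2667     1,998.8000
  4       750.00       640.4871     2,561.9483
  5       937.50       769.6312     3,848.1559
  6    25,937.50    20,469.2423   122,815.4539
  Σ                 23,959.6917   133,331.5064
P = 23,959.6917; Macaulay duration = 133,331.5064 / 23,959.6917 = 5.56483 half-year periods = 2.78241 years.
Modified duration = D_Mac / (1 + y) = 2.78241 / 1.04025 = 2.67475 years.

2.67 years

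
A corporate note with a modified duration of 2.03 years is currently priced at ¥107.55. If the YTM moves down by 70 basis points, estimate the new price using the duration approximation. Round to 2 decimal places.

Duration approximation: ΔP/P ≈ -D_mod · Δy = -2.03 × (-0.007) = +0.014210.
New price ≈ 107.55 × (1 + 0.014210) = 109.0782855.

¥109.08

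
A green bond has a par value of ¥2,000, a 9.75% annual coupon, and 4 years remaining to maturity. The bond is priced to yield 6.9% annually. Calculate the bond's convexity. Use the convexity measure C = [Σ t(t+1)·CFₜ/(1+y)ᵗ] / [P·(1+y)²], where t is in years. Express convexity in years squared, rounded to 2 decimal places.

With y = 0.069:
  t   CF        PV=CF/(1+0.069)^t    t·PV        t(t+1)·PV
  1       195.00       182.4135       182.4135         364.8269
  2       195.00       170.6394       341.2787       1,023.8361
  3       195.00       159.6252       478.8756       1,915.5026
  4     2,195.00     1,680.8297     6,723.3187      33,616.5933
  Σ                  2,193.5077     7,725.8865      36,920.7589
P = 2,193.5077.
Convexity = Σ t(t+1)·PV / [P·(1+y)²] = 36,920.7589 / (2,193.5077 × 1.142761) = 14.72909.

14.73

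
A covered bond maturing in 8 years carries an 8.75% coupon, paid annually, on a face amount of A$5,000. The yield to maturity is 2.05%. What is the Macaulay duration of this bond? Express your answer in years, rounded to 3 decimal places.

Periodic yield y = 0.0205. Discount each cash flow and weight by its year:
  t   CF        PV=CF/(1+0.0205)^t    t·PV
  1       437.50       428.7114       428.7114
  2       437.50       420.0994       840.1988
  3       437.50       411.6603     1,234.9810
  4       437.50       403.3908     1,613.5633
  5       437.50       395.2874     1,976.4372
  6       437.50       387.3468     2,324.0810
  7       437.50       379.5657     2,656.9601
  8     5,437.50     4,622.6945    36,981.5564
  Σ                  7,448.7565    48,056.4891
Price P = Σ PV = 7,448.7565.
Macaulay duration = Σ(t·PV) / P = 48,056.4891 / 7,448.7565 = 6.45161 years.

6.452 years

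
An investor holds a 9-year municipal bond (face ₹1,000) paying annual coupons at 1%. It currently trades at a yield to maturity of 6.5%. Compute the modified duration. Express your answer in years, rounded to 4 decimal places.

8.0152 years

Periodic yield y = 0.065. First find Macaulay duration:
  t   CF        PV=CF/(1+0.065)^t    t·PV
  1        10.00         9.3897         9.3897
  2        10.00         8.8166        17.6332
  3        10.00         8.2785        24.8355
  4        10.00         7.7732        31.0929
  5        10.00         7.2988        36.4940
  6        10.00         6.8533        41.1200
  7        10.00         6.4351        45.0454
  8        10.00         6.0423        48.3385
  9     1,010.00       573.0268     5,157.2408
  Σ                    633.9143     5,411.1901
P = 633.9143; Macaulay duration = 5,411.1901 / 633.9143 = 8.53615 years.
Modified duration = D_Mac / (1 + y) = 8.53615 / 1.065 = 8.01517 years.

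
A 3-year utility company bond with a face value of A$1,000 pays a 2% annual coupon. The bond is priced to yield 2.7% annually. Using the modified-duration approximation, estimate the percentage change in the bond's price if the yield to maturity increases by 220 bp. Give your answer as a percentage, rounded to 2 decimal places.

-6.30%

Periodic yield y = 0.027. Modified duration first:
  t   CF        PV=CF/(1+0.027)^t    t·PV
  1        20.00        19.4742        19.4742
  2        20.00        18.9622        37.9244
  3     1,020.00       941.6485     2,824.9456
  Σ                    980.0850     2,882.3443
P = 980.0850; D_Mac = 2.94091 yrs; D_mod = 2.94091/(1+0.027) = 2.86360 yrs.
ΔP/P ≈ -D_mod · Δy = -2.86360 × (+0.022) = -0.062999 = -6.2999%.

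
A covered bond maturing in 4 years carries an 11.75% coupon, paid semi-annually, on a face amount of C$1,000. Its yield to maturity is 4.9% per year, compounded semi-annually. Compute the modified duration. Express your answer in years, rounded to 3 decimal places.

3.305 years

Periodic yield y = 0.0245. First find Macaulay duration:
  t   CF        PV=CF/(1+0.0245)^t    t·PV
  1        58.75        57.3450        57.3450
  2        58.75        55.9737       111.9474
  3        58.75        54.6351       163.9054
  4        58.75        53.3286       213.3143
  5        58.75        52.0533       260.2664
  6        58.75        50.8085       304.8508
  7        58.75        49.5934       347.1540
  8     1,058.75       872.3640     6,978.9118
  Σ                  1,246.1016     8,437.6951
P = 1,246.1016; Macaulay duration = 8,437.6951 / 1,246.1016 = 6.77127 half-year periods = 3.38564 years.
Modified duration = D_Mac / (1 + y) = 3.38564 / 1.0245 = 3.30467 years.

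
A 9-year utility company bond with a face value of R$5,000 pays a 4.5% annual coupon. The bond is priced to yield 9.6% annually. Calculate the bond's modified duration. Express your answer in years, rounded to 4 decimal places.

Periodic yield y = 0.096. First find Macaulay duration:
  t   CF        PV=CF/(1+0.096)^t    t·PV
  1       225.00       205.2920       205.2920
  2       225.00       187.3102       374.6204
  3       225.00       170.9035       512.7104
  4       225.00       155.9338       623.7353
  5       225.00       142.2754       711.3769
  6       225.00       129.8133       778.8798
  7       225.00       118.4428       829.0995
  8       225.00       108.0682       864.5459
  9     5,225.00     2,289.7671    20,607.9037
  Σ                  3,507.8062    25,508.1639
P = 3,507.8062; Macaulay duration = 25,508.1639 / 3,507.8062 = 7.27183 years.
Modified duration = D_Mac / (1 + y) = 7.27183 / 1.096 = 6.63488 years.

6.6349 years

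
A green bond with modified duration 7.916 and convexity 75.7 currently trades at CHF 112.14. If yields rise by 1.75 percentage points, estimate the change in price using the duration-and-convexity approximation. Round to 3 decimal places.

Duration effect: -D_mod·Δy = -7.916 × (+0.0175) = -0.138530
Convexity effect: ½·C·(Δy)² = 0.5 × 75.7 × (0.0175)² = +0.0115915625
ΔP/P ≈ -0.138530 + 0.0115915625 = -0.1269384375
ΔP ≈ 112.14 × (-0.1269384375) = -14.23487638125.

-CHF 14.235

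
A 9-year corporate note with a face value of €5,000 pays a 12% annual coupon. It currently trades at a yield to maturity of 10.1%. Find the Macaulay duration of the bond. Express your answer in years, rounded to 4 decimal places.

Periodic yield y = 0.101. Discount each cash flow and weight by its year:
  t   CF        PV=CF/(1+0.101)^t    t·PV
  1       600.00       544.9591       544.9591
  2       600.00       494.9674       989.9348
  3       600.00       449.5617     1,348.6851
  4       600.00       408.3212     1,633.2850
  5       600.00       370.8640     1,854.3199
  6       600.00       336.8429     2,021.0571
  7       600.00       305.9426     2,141.5985
  8       600.00       277.8771     2,223.0165
  9     5,600.00     2,355.6033    21,200.4298
  Σ                  5,544.9393    33,957.2858
Price P = Σ PV = 5,544.9393.
Macaulay duration = Σ(t·PV) / P = 33,957.2858 / 5,544.9393 = 6.12401 years.

6.1240 years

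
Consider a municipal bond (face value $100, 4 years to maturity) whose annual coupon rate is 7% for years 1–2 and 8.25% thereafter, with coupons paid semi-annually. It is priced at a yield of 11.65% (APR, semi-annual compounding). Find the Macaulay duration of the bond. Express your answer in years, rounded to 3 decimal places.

3.508 years

Periodic yield y = 0.05825. Discount each cash flow and weight by its period:
  t   CF        PV=CF/(1+0.05825)^t    t·PV
  1        3.500         3.3073         3.3073
  2        3.500         3.1253         6.2506
  3        3.500         2.9533         8.8598
  4        3.500         2.7907        11.1628
  5        4.125         3.1080        15.5401
  6        4.125         2.9369        17.6216
  7        4.125         2.7753        19.4269
  8      104.125        66.1986       529.5888
  Σ                     87.1954       611.7580
Price P = Σ PV = 87.1954.
Macaulay duration = Σ(t·PV) / P = 611.7580 / 87.1954 = 7.01594 half-year periods.
In years: 7.01594 / 2 = 3.50797 years.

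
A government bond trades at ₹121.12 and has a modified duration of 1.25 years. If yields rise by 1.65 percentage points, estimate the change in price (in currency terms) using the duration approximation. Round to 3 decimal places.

-₹2.498

Duration approximation: ΔP/P ≈ -D_mod · Δy = -1.25 × (+0.0165) = -0.020625.
ΔP ≈ 121.12 × (-0.020625) = -2.49810.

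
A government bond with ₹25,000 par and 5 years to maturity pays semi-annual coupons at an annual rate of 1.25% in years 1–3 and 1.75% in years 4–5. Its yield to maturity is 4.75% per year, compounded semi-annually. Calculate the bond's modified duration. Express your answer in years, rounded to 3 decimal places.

4.729 years

Periodic yield y = 0.02375. First find Macaulay duration:
  t   CF        PV=CF/(1+0.02375)^t    t·PV
  1       156.25       152.6252       152.6252
  2       156.25       149.0844       298.1688
  3       156.25       145.6258       436.8774
  4       156.25       142.2474       568.9896
  5       156.25       138.9474       694.7370
  6       156.25       135.7240       814.3438
  7       218.75       185.6054     1,299.2380
  8       218.75       181.2996     1,450.3965
  9       218.75       177.0936     1,593.8423
  10   25,218.75    19,942.7208   199,427.2078
  Σ                 21,350.9735   206,736.4263
P = 21,350.9735; Macaulay duration = 206,736.4263 / 21,350.9735 = 9.68276 half-year periods = 4.84138 years.
Modified duration = D_Mac / (1 + y) = 4.84138 / 1.02375 = 4.72907 years.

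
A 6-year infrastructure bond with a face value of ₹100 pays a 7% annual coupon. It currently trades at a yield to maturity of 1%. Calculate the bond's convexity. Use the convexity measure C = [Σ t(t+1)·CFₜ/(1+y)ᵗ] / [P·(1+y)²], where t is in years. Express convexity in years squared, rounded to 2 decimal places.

34.22

With y = 0.01:
  t   CF        PV=CF/(1+0.01)^t    t·PV        t(t+1)·PV
  1         7.00         6.9307         6.9307          13.8614
  2         7.00         6.8621        13.7241          41.1724
  3         7.00         6.7941        20.3824          81.5296
  4         7.00         6.7269        26.9074         134.5372
  5         7.00         6.6603        33.3013         199.8078
  6       107.00       100.7988       604.7930       4,233.5513
  Σ                    134.7729       706.0390       4,704.4597
P = 134.7729.
Convexity = Σ t(t+1)·PV / [P·(1+y)²] = 4,704.4597 / (134.7729 × 1.020100) = 34.21878.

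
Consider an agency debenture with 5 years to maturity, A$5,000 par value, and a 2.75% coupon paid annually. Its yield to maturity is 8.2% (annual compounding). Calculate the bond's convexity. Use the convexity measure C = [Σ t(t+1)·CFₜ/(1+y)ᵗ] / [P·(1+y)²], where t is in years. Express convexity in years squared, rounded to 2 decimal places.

23.59

With y = 0.082:
  t   CF        PV=CF/(1+0.082)^t    t·PV        t(t+1)·PV
  1       137.50       127.0795       127.0795         254.1590
  2       137.50       117.4487       234.8974         704.6921
  3       137.50       108.5478       325.6433       1,302.5733
  4       137.50       100.3214       401.2857       2,006.4283
  5     5,137.50     3,464.3003    17,321.5015     103,929.0089
  Σ                  3,917.6977    18,410.4073     108,196.8616
P = 3,917.6977.
Convexity = Σ t(t+1)·PV / [P·(1+y)²] = 108,196.8616 / (3,917.6977 × 1.170724) = 23.59007.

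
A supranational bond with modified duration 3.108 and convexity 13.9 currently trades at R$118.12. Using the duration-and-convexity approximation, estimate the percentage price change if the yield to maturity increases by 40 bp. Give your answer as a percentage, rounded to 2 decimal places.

Duration effect: -D_mod·Δy = -3.108 × (+0.004) = -0.012432
Convexity effect: ½·C·(Δy)² = 0.5 × 13.9 × (0.004)² = +0.0001112
ΔP/P ≈ -0.012432 + 0.0001112 = -0.0123208
= -1.23208%.

-1.23%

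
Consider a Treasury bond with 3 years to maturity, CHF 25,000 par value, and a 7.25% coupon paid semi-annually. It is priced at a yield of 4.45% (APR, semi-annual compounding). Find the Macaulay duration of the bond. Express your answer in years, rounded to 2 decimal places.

Periodic yield y = 0.02225. Discount each cash flow and weight by its period:
  t   CF        PV=CF/(1+0.02225)^t    t·PV
  1       906.25       886.5248       886.5248
  2       906.25       867.2290     1,734.4580
  3       906.25       848.3531     2,545.0594
  4       906.25       829.8881     3,319.5524
  5       906.25       811.8250     4,059.1250
  6    25,906.25    22,701.8807   136,211.2841
  Σ                 26,945.7007   148,756.0037
Price P = Σ PV = 26,945.7007.
Macaulay duration = Σ(t·PV) / P = 148,756.0037 / 26,945.7007 = 5.52058 half-year periods.
In years: 5.52058 / 2 = 2.76029 years.

2.76 years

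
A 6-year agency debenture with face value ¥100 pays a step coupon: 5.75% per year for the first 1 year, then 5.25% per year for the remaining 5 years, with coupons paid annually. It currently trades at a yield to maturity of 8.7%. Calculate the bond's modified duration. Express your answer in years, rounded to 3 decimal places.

4.788 years

Periodic yield y = 0.087. First find Macaulay duration:
  t   CF        PV=CF/(1+0.087)^t    t·PV
  1         5.75         5.2898         5.2898
  2         5.25         4.4432         8.8865
  3         5.25         4.0876        12.2629
  4         5.25         3.7605        15.0418
  5         5.25         3.4595        17.2974
  6       105.25        63.8035       382.8213
  Σ                     84.8442       441.5997
P = 84.8442; Macaulay duration = 441.5997 / 84.8442 = 5.20483 years.
Modified duration = D_Mac / (1 + y) = 5.20483 / 1.087 = 4.78826 years.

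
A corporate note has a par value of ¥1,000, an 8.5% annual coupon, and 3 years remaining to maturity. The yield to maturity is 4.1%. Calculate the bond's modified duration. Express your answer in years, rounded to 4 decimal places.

Periodic yield y = 0.041. First find Macaulay duration:
  t   CF        PV=CF/(1+0.041)^t    t·PV
  1        85.00        81.6523        81.6523
  2        85.00        78.4364       156.8727
  3     1,085.00       961.7840     2,885.3520
  Σ                  1,121.8726     3,123.8770
P = 1,121.8726; Macaulay duration = 3,123.8770 / 1,121.8726 = 2.78452 years.
Modified duration = D_Mac / (1 + y) = 2.78452 / 1.041 = 2.67485 years.

2.6749 years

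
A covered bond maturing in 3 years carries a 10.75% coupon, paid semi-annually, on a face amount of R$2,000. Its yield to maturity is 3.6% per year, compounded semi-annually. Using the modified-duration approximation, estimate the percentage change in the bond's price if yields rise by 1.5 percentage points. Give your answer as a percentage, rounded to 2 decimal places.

-3.95%

Periodic yield y = 0.018. Modified duration first:
  t   CF        PV=CF/(1+0.018)^t    t·PV
  1       107.50       105.5992       105.5992
  2       107.50       103.7320       207.4641
  3       107.50       101.8979       305.6936
  4       107.50       100.0961       400.3846
  5       107.50        98.3263       491.6314
  6     2,107.50     1,893.5680    11,361.4083
  Σ                  2,403.2196    12,872.1811
P = 2,403.2196; D_Mac = 5.35622 half-year periods = 2.67811 yrs; D_mod = 2.67811/(1+0.018) = 2.63076 yrs.
ΔP/P ≈ -D_mod · Δy = -2.63076 × (+0.015) = -0.039461 = -3.9461%.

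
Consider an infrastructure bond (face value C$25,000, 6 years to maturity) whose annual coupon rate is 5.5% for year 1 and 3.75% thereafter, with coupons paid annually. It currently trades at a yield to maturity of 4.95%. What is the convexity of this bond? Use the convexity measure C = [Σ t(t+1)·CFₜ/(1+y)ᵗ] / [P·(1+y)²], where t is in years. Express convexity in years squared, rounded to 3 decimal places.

With y = 0.0495:
  t   CF        PV=CF/(1+0.0495)^t    t·PV        t(t+1)·PV
  1     1,375.00     1,310.1477     1,310.1477       2,620.2954
  2       937.50       851.1506     1,702.3011       5,106.9034
  3       937.50       811.0058     2,433.0173       9,732.0693
  4       937.50       772.7544     3,091.0177      15,455.0886
  5       937.50       736.3072     3,681.5361      22,089.2167
  6    25,937.50    19,410.3540   116,462.1241     815,234.8690
  Σ                 23,891.7197   128,680.1441     870,238.4425
P = 23,891.7197.
Convexity = Σ t(t+1)·PV / [P·(1+y)²] = 870,238.4425 / (23,891.7197 × 1.101450) = 33.06937.

33.069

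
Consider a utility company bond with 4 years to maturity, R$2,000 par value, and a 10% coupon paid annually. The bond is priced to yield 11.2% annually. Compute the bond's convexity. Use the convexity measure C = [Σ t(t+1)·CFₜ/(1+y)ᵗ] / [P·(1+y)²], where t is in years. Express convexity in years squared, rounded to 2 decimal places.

With y = 0.112:
  t   CF        PV=CF/(1+0.112)^t    t·PV        t(t+1)·PV
  1       200.00       179.8561       179.8561         359.7122
  2       200.00       161.7411       323.4822         970.4467
  3       200.00       145.4506       436.3519       1,745.4077
  4     2,200.00     1,438.8103     5,755.2411      28,776.2056
  Σ                  1,925.8581     6,694.9314      31,851.7721
P = 1,925.8581.
Convexity = Σ t(t+1)·PV / [P·(1+y)²] = 31,851.7721 / (1,925.8581 × 1.236544) = 13.37518.

13.38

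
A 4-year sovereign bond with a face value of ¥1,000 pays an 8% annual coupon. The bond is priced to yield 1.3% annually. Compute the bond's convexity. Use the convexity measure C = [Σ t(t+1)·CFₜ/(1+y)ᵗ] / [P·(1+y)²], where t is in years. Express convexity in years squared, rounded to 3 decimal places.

With y = 0.013:
  t   CF        PV=CF/(1+0.013)^t    t·PV        t(t+1)·PV
  1        80.00        78.9733        78.9733         157.9467
  2        80.00        77.9599       155.9197         467.7592
  3        80.00        76.9594       230.8782         923.5128
  4     1,080.00     1,025.6188     4,102.4752      20,512.3760
  Σ                  1,259.5114     4,568.2465      22,061.5947
P = 1,259.5114.
Convexity = Σ t(t+1)·PV / [P·(1+y)²] = 22,061.5947 / (1,259.5114 × 1.026169) = 17.06931.

17.069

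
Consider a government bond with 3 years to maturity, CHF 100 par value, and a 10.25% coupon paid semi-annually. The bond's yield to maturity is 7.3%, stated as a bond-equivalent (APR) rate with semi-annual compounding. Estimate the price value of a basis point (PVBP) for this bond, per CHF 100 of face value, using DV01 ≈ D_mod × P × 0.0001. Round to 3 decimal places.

Periodic yield y = 0.0365.
  t   CF        PV=CF/(1+0.0365)^t    t·PV
  1        5.125         4.9445         4.9445
  2        5.125         4.7704         9.5408
  3        5.125         4.6024        13.8073
  4        5.125         4.4403        17.7614
  5        5.125         4.2840        21.4199
  6      105.125        84.7794       508.6762
  Σ                    107.8210       576.1501
P = 107.8210; D_Mac = 5.34358 half-year periods = 2.67179 yrs; D_mod = 2.57770 yrs.
DV01 ≈ 2.57770 × 107.8210 × 0.0001 = 0.027793.

CHF 0.028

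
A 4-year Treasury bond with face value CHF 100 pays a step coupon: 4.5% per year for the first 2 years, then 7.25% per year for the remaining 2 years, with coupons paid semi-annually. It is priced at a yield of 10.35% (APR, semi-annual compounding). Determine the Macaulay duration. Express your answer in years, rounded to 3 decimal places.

3.645 years

Periodic yield y = 0.05175. Discount each cash flow and weight by its period:
  t   CF        PV=CF/(1+0.05175)^t    t·PV
  1        2.250         2.1393         2.1393
  2        2.250         2.0340         4.0681
  3        2.250         1.9339         5.8018
  4        2.250         1.8388         7.3552
  5        3.625         2.8167        14.0837
  6        3.625         2.6781        16.0688
  7        3.625         2.5464        17.8245
  8      103.625        69.2093       553.6743
  Σ                     85.1966       621.0157
Price P = Σ PV = 85.1966.
Macaulay duration = Σ(t·PV) / P = 621.0157 / 85.1966 = 7.28921 half-year periods.
In years: 7.28921 / 2 = 3.64460 years.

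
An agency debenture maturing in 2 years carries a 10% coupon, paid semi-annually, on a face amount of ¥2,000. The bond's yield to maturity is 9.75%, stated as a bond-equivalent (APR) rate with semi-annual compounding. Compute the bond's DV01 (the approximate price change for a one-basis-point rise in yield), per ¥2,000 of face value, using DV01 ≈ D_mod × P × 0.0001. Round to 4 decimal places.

¥0.3567

Periodic yield y = 0.04875.
  t   CF        PV=CF/(1+0.04875)^t    t·PV
  1       100.00        95.3516        95.3516
  2       100.00        90.9193       181.8386
  3       100.00        86.6930       260.0790
  4     2,100.00     1,735.9268     6,943.7071
  Σ                  2,008.8907     7,480.9763
P = 2,008.8907; D_Mac = 3.72393 half-year periods = 1.86197 yrs; D_mod = 1.77542 yrs.
DV01 ≈ 1.77542 × 2,008.8907 × 0.0001 = 0.356662.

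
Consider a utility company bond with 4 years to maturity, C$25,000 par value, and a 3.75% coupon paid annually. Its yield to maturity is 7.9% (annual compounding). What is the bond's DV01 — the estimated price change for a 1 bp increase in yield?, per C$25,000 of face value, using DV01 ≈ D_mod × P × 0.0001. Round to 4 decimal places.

Periodic yield y = 0.079.
  t   CF        PV=CF/(1+0.079)^t    t·PV
  1       937.50       868.8601       868.8601
  2       937.50       805.2456     1,610.4913
  3       937.50       746.2888     2,238.8665
  4    25,937.50    19,135.6111    76,542.4443
  Σ                 21,556.0056    81,260.6621
P = 21,556.0056; D_Mac = 3.76975 yrs; D_mod = 3.49374 yrs.
DV01 ≈ 3.49374 × 21,556.0056 × 0.0001 = 7.531109.

C$7.5311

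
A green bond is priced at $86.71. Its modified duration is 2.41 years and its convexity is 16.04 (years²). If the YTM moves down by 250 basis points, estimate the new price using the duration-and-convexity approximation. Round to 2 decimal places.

Duration effect: -D_mod·Δy = -2.41 × (-0.025) = +0.060250
Convexity effect: ½·C·(Δy)² = 0.5 × 16.04 × (-0.025)² = +0.0050125
ΔP/P ≈ +0.060250 + 0.0050125 = +0.0652625
New price ≈ 86.71 × (1 + 0.0652625) = 92.368911375.

$92.37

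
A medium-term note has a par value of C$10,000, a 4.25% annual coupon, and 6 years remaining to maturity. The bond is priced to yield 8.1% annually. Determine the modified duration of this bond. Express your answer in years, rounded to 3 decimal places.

Periodic yield y = 0.081. First find Macaulay duration:
  t   CF        PV=CF/(1+0.081)^t    t·PV
  1       425.00       393.1545       393.1545
  2       425.00       363.6952       727.3904
  3       425.00       336.4433     1,009.3298
  4       425.00       311.2334     1,244.9335
  5       425.00       287.9125     1,439.5623
  6    10,425.00     6,533.1390    39,198.8341
  Σ                  8,225.5778    44,013.2046
P = 8,225.5778; Macaulay duration = 44,013.2046 / 8,225.5778 = 5.35077 years.
Modified duration = D_Mac / (1 + y) = 5.35077 / 1.081 = 4.94984 years.

4.950 years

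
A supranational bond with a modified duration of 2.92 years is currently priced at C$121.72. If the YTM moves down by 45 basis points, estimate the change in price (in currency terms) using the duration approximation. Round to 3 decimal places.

+C$1.599

Duration approximation: ΔP/P ≈ -D_mod · Δy = -2.92 × (-0.0045) = +0.013140.
ΔP ≈ 121.72 × (+0.013140) = +1.5994008.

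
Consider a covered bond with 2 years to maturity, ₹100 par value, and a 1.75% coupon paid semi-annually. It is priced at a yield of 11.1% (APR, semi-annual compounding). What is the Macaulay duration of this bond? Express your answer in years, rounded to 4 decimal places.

Periodic yield y = 0.0555. Discount each cash flow and weight by its period:
  t   CF        PV=CF/(1+0.0555)^t    t·PV
  1        0.875         0.8290         0.8290
  2        0.875         0.7854         1.5708
  3        0.875         0.7441         2.2323
  4      100.875        81.2738       325.0952
  Σ                     83.6323       329.7273
Price P = Σ PV = 83.6323.
Macaulay duration = Σ(t·PV) / P = 329.7273 / 83.6323 = 3.94258 half-year periods.
In years: 3.94258 / 2 = 1.97129 years.

1.9713 years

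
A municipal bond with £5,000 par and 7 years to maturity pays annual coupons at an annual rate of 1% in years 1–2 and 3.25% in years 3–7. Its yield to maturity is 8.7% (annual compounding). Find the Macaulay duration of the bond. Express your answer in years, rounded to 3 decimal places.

Periodic yield y = 0.087. Discount each cash flow and weight by its year:
  t   CF        PV=CF/(1+0.087)^t    t·PV
  1        50.00        45.9982        45.9982
  2        50.00        42.3166        84.6332
  3       162.50       126.5216       379.5649
  4       162.50       116.3952       465.5809
  5       162.50       107.0793       535.3966
  6       162.50        98.5090       591.0543
  7     5,162.50     2,879.0768    20,153.5379
  Σ                  3,415.8968    22,255.7660
Price P = Σ PV = 3,415.8968.
Macaulay duration = Σ(t·PV) / P = 22,255.7660 / 3,415.8968 = 6.51535 years.

6.515 years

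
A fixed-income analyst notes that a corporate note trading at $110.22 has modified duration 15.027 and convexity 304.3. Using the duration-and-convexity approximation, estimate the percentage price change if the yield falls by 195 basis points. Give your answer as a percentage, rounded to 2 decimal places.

+35.09%

Duration effect: -D_mod·Δy = -15.027 × (-0.0195) = +0.2930265
Convexity effect: ½·C·(Δy)² = 0.5 × 304.3 × (-0.0195)² = +0.0578550375
ΔP/P ≈ +0.2930265 + 0.0578550375 = +0.3508815375
= +35.08815375%.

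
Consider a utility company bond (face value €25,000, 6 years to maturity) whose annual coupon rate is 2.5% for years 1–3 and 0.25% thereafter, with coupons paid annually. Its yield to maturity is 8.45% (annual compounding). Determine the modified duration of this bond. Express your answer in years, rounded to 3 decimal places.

5.176 years

Periodic yield y = 0.0845. First find Macaulay duration:
  t   CF        PV=CF/(1+0.0845)^t    t·PV
  1       625.00       576.3024       576.3024
  2       625.00       531.3992     1,062.7984
  3       625.00       489.9947     1,469.9840
  4        62.50        45.1816       180.7265
  5        62.50        41.6612       208.3062
  6    25,062.50    15,404.4803    92,426.8820
  Σ                 17,089.0195    95,924.9995
P = 17,089.0195; Macaulay duration = 95,924.9995 / 17,089.0195 = 5.61325 years.
Modified duration = D_Mac / (1 + y) = 5.61325 / 1.0845 = 5.17589 years.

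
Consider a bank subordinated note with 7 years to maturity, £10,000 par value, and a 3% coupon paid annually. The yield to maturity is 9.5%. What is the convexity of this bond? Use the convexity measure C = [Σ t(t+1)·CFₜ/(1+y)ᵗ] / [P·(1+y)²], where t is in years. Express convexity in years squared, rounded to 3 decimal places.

With y = 0.095:
  t   CF        PV=CF/(1+0.095)^t    t·PV        t(t+1)·PV
  1       300.00       273.9726       273.9726         547.9452
  2       300.00       250.2033       500.4066       1,501.2197
  3       300.00       228.4962       685.4885       2,741.9539
  4       300.00       208.6723       834.6892       4,173.4458
  5       300.00       190.5683       952.8415       5,717.0490
  6       300.00       174.0350     1,044.2099       7,309.4690
  7    10,300.00     5,456.8044    38,197.6311     305,581.0490
  Σ                  6,782.7521    42,489.2393     327,572.1316
P = 6,782.7521.
Convexity = Σ t(t+1)·PV / [P·(1+y)²] = 327,572.1316 / (6,782.7521 × 1.199025) = 40.27845.

40.278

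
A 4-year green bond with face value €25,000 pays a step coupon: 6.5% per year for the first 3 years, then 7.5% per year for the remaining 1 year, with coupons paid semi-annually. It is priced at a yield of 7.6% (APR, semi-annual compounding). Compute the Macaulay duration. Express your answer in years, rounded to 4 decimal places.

3.5778 years

Periodic yield y = 0.038. Discount each cash flow and weight by its period:
  t   CF        PV=CF/(1+0.038)^t    t·PV
  1       812.50       782.7553       782.7553
  2       812.50       754.0995     1,508.1990
  3       812.50       726.4928     2,179.4784
  4       812.50       699.8967     2,799.5869
  5       812.50       674.2743     3,371.3715
  6       812.50       649.5899     3,897.5393
  7       937.50       722.0875     5,054.6122
  8    25,937.50    19,246.3902   153,971.1214
  Σ                 24,255.5861   173,564.6639
Price P = Σ PV = 24,255.5861.
Macaulay duration = Σ(t·PV) / P = 173,564.6639 / 24,255.5861 = 7.15566 half-year periods.
In years: 7.15566 / 2 = 3.57783 years.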